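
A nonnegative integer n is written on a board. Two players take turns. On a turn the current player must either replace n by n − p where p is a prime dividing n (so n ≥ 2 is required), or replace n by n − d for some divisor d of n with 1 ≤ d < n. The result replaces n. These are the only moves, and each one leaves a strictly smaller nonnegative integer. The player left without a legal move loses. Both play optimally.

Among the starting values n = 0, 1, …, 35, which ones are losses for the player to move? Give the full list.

Classify positions by backward induction: terminal positions (no move available) are L. From any other position, the mover wins iff some move reaches an L.
n=0: no move → L
n=1: no move → L
n=2: →0(L), so W
n=3: →0(L), so W
n=4: →2(W), 3(W) — all W, so L
n=5: →0(L), so W
n=6: →4(L), so W
n=7: →0(L), so W
n=8: →4(L), so W
n=9: →6(W), 8(W) — all W, so L
n=10: →9(L), so W
n=11: →0(L), so W
n=12: →9(L), so W
n=13: →0(L), so W
n=14: →7(W), 12(W), 13(W) — all W, so L
n=15: →14(L), so W
n=16: →14(L), so W
n=17: →0(L), so W
n=18: →9(L), so W
n=19: →0(L), so W
n=20: →10(W), 15(W), 16(W), 18(W), 19(W) — all W, so L
n=21: →14(L), so W
n=22: →20(L), so W
n=23: →0(L), so W
n=24: →20(L), so W
n=25: →20(L), so W
n=26: →13(W), 24(W), 25(W) — all W, so L
n=27: →26(L), so W
n=28: →14(L), so W
n=29: →0(L), so W
n=30: →20(L), so W
n=31: →0(L), so W
n=32: →16(W), 24(W), 28(W), 30(W), 31(W) — all W, so L
n=33: →32(L), so W
n=34: →32(L), so W
n=35: →28(W), 30(W), 34(W) — all W, so L
The losing starting values of n are exactly the entries labelled L in this table (9 of them).

0, 1, 4, 9, 14, 20, 26, 32, 35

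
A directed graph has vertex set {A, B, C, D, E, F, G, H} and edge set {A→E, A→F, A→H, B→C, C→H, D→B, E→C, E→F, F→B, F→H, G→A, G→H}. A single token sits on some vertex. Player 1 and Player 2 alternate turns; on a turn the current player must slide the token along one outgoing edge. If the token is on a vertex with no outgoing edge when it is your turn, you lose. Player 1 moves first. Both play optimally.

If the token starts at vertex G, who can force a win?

Build the W/L table. Terminal = L. A non-terminal position is W if it has a move to some L; otherwise it is L.
Every edge goes from a vertex to one that appears earlier in the order H, C, B, F, E, A, G, D, so processing vertices in that order labels each vertex after all of its successors.
H: no outgoing edge → L
C: reaches L-position H → W
B: only reaches C(W), which is W → L
F: reaches L-position B → W
E: only reaches F(W), C(W), all W → L
A: reaches L-position E → W
G: reaches L-position H → W
D: reaches L-position B → W
The starting position G is W: Player 1 should move to H, handing over an L position.

Player 1 wins.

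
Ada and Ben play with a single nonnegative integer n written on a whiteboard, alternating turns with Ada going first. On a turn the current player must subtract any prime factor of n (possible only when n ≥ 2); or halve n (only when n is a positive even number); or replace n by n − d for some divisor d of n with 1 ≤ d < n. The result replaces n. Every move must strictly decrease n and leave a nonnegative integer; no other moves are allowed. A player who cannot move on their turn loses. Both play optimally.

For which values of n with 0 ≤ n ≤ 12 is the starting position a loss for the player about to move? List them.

Work bottom-up. With no move the player to move loses. Otherwise the position is W if at least one move leads to an L position for the opponent, and L if every move leads to a W.
n=0: no move → L
n=1: no move → L
n=2: reaches L-position 0 → W
n=3: reaches L-position 0 → W
n=4: only reaches 2(W), 3(W), all W → L
n=5: reaches L-position 0 → W
n=6: reaches L-position 4 → W
n=7: reaches L-position 0 → W
n=8: reaches L-position 4 → W
n=9: only reaches 6(W), 8(W), all W → L
n=10: reaches L-position 9 → W
n=11: reaches L-position 0 → W
n=12: reaches L-position 9 → W
The losing starting values of n are exactly the entries labelled L in this table (4 of them).

0, 1, 4, 9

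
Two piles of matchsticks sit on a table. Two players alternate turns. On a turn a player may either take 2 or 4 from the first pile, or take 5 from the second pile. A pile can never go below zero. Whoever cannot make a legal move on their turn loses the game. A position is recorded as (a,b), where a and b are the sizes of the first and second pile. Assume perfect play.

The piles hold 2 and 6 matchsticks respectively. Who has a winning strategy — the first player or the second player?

Label each position W (a win for the player to move) or L (a loss). A position with no legal move is L; any other position is W exactly when some move reaches an L, and L when every move reaches a W.
No move ever increases a pile, so every position that can arise here has a ≤ 2 and b ≤ 6; it is enough to label the cells with 0 ≤ a ≤ 2 and 0 ≤ b ≤ 6.
Every move lowers a or b (never raises either), so fill the grid row by row in increasing a, and left to right within a row: each cell's successors are then already labelled.
      b=0  b=1  b=2  b=3  b=4  b=5  b=6
a=0:    L    L    L    L    L    W    W
a=1:    L    L    L    L    L    W    W
a=2:    W    W    W    W    W    L    L
Cells with no legal move (terminal, hence L): (0,0), (0,1), (0,2), (0,3), (0,4), (1,0), (1,1), (1,2), (1,3), (1,4).
The remaining L cells, each justified by listing all of its moves:
(2,5): L (options (0,5)(W), (2,0)(W) are all W)
(2,6): L (options (0,6)(W), (2,1)(W) are all W)
Every other cell has at least one move into one of the L cells above, so it is W.
Every move from (2,6) reaches a W position, so the mover loses.

The second player wins.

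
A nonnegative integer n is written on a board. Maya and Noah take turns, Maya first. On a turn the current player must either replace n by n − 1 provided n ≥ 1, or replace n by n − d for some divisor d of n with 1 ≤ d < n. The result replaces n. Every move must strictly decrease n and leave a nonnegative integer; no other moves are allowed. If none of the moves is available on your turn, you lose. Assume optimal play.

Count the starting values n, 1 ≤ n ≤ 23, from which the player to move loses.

11

Classify positions by backward induction: terminal positions (no move available) are L. From any other position, the mover wins iff some move reaches an L.
n=0: no move → L
n=1: reaches L-position 0 → W
n=2: only reaches 1(W), which is W → L
n=3: reaches L-position 2 → W
n=4: reaches L-position 2 → W
n=5: only reaches 4(W), which is W → L
n=6: reaches L-position 5 → W
n=7: only reaches 6(W), which is W → L
n=8: reaches L-position 7 → W
n=9: only reaches 6(W), 8(W), all W → L
n=10: reaches L-position 5 → W
n=11: only reaches 10(W), which is W → L
n=12: reaches L-position 9 → W
n=13: only reaches 12(W), which is W → L
n=14: reaches L-position 7 → W
n=15: only reaches 10(W), 12(W), 14(W), all W → L
n=16: reaches L-position 15 → W
n=17: only reaches 16(W), which is W → L
n=18: reaches L-position 9 → W
n=19: only reaches 18(W), which is W → L
n=20: reaches L-position 15 → W
n=21: only reaches 14(W), 18(W), 20(W), all W → L
n=22: reaches L-position 11 → W
n=23: only reaches 22(W), which is W → L
L entries with 1 ≤ n ≤ 23 (n=0 is outside the asked range and is not counted): n = 2, 5, 7, 9, 11, 13, 15, 17, 19, 21, 23; that makes 11.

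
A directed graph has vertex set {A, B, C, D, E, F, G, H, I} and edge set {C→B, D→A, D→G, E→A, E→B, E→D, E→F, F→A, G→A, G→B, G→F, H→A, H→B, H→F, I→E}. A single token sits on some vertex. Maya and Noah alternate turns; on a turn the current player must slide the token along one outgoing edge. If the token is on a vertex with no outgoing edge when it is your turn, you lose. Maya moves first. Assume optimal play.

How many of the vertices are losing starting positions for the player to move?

3

Classify positions by backward induction: terminal positions (no move available) are L. From any other position, the mover wins iff some move reaches an L.
Every edge goes from a vertex to one that appears earlier in the order B, A, F, G, H, D, E, I, C, so processing vertices in that order labels each vertex after all of its successors.
B: no outgoing edge → L
A: no outgoing edge → L
F: can move to A, which is L ⇒ W
G: can move to A, which is L ⇒ W
H: can move to A, which is L ⇒ W
D: can move to A, which is L ⇒ W
E: can move to A, which is L ⇒ W
I: the only move is to E(W), a W ⇒ L
C: can move to B, which is L ⇒ W
The L vertices are A, B, I; that is 3 in all.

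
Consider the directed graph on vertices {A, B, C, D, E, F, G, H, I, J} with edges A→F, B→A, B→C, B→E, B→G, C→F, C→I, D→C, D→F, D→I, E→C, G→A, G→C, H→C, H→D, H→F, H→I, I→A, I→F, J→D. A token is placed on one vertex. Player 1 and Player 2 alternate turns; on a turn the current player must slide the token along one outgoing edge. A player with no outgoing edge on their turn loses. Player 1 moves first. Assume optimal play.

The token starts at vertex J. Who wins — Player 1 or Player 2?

Player 2 wins.

Compute win/loss labels from the base case upward. A position with no move is L. Any other position is W if it can reach an L in one move, else L.
Every edge goes from a vertex to one that appears earlier in the order F, A, I, C, D, H, G, E, B, J, so processing vertices in that order labels each vertex after all of its successors.
F: no outgoing edge → L
A: →F(L), so W
I: →F(L), so W
C: →F(L), so W
D: →F(L), so W
H: →F(L), so W
G: →C(W), A(W) — all W, so L
E: →C(W) only, which is W, so L
B: →E(L), so W
J: →D(W) only, which is W, so L
The starting position J is L: whatever Player 1 does, the opponent receives a W position.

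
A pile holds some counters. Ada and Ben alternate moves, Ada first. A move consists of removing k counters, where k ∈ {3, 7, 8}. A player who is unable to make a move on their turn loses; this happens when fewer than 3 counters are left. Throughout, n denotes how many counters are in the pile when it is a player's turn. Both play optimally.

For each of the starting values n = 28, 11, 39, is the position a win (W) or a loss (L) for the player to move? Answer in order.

Work bottom-up. With no move the player to move loses. Otherwise the position is W if at least one move leads to an L position for the opponent, and L if every move leads to a W.
n=0: no move → L
n=1: no move → L
n=2: no move → L
n=3: reaches L-position 0 → W
n=4: reaches L-position 1 → W
n=5: reaches L-position 2 → W
n=6: only reaches 3(W), which is W → L
n=7: reaches L-position 0 → W
n=8: reaches L-position 1 → W
n=9: reaches L-position 6 → W
n=10: reaches L-position 2 → W
n=11: only reaches 8(W), 4(W), 3(W), all W → L
n=12: only reaches 9(W), 5(W), 4(W), all W → L
n=13: reaches L-position 6 → W
n=14: reaches L-position 11 → W
n=15: reaches L-position 12 → W
n=16: only reaches 13(W), 9(W), 8(W), all W → L
n=17: only reaches 14(W), 10(W), 9(W), all W → L
n=18: reaches L-position 11 → W
n=19: reaches L-position 16 → W
n=20: reaches L-position 17 → W
n=21: only reaches 18(W), 14(W), 13(W), all W → L
n=22: only reaches 19(W), 15(W), 14(W), all W → L
n=23: reaches L-position 16 → W
n=24: reaches L-position 21 → W
n=25: reaches L-position 22 → W
n=26: only reaches 23(W), 19(W), 18(W), all W → L
n=27: only reaches 24(W), 20(W), 19(W), all W → L
n=28: reaches L-position 21 → W
n=29: reaches L-position 26 → W
n=30: reaches L-position 27 → W
n=31: only reaches 28(W), 24(W), 23(W), all W → L
n=32: only reaches 29(W), 25(W), 24(W), all W → L
n=33: reaches L-position 26 → W
n=34: reaches L-position 31 → W
n=35: reaches L-position 32 → W
n=36: only reaches 33(W), 29(W), 28(W), all W → L
n=37: only reaches 34(W), 30(W), 29(W), all W → L
n=38: reaches L-position 31 → W
n=39: reaches L-position 36 → W

28: W, 11: L, 39: W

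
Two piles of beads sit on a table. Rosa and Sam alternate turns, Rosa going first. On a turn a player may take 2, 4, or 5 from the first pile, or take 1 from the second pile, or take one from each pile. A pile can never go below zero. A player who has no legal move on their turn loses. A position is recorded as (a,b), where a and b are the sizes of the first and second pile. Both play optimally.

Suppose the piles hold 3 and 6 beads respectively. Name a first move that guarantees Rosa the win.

Label each position W (a win for the player to move) or L (a loss). A position with no legal move is L; any other position is W exactly when some move reaches an L, and L when every move reaches a W.
No move ever increases a pile, so every position that can arise here has a ≤ 3 and b ≤ 6; it is enough to label the cells with 0 ≤ a ≤ 3 and 0 ≤ b ≤ 6.
Every move lowers a or b (never raises either), so fill the grid row by row in increasing a, and left to right within a row: each cell's successors are then already labelled.
      b=0  b=1  b=2  b=3  b=4  b=5  b=6
a=0:    L    W    L    W    L    W    L
a=1:    L    W    L    W    L    W    L
a=2:    W    W    W    W    W    W    W
a=3:    W    L    W    L    W    L    W
Cells with no legal move (terminal, hence L): (0,0), (1,0).
The remaining L cells, each justified by listing all of its moves:
(0,2): L (sole option (0,1)(W) is W)
(0,4): L (sole option (0,3)(W) is W)
(0,6): L (sole option (0,5)(W) is W)
(1,2): L (options (1,1)(W), (0,1)(W) are all W)
(1,4): L (options (1,3)(W), (0,3)(W) are all W)
(1,6): L (options (1,5)(W), (0,5)(W) are all W)
(3,1): L (options (1,1)(W), (3,0)(W), (2,0)(W) are all W)
(3,3): L (options (1,3)(W), (3,2)(W), (2,2)(W) are all W)
(3,5): L (options (1,5)(W), (3,4)(W), (2,4)(W) are all W)
Every other cell has at least one move into one of the L cells above, so it is W.
From (3,6), the L positions reachable in one move are: (1,6), (3,5). Any move reaching one of these is winning.

Move to (1,6).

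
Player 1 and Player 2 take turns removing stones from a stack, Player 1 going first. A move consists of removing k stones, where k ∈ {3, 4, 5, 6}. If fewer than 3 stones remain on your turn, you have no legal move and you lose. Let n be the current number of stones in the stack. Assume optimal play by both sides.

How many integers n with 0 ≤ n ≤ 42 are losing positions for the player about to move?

Label each position W (a win for the player to move) or L (a loss). A position with no legal move is L; any other position is W exactly when some move reaches an L, and L when every move reaches a W.
n=0: no move → L
n=1: no move → L
n=2: no move → L
n=3: can move to 0, which is L ⇒ W
n=4: can move to 1, which is L ⇒ W
n=5: can move to 2, which is L ⇒ W
n=6: can move to 2, which is L ⇒ W
n=7: can move to 2, which is L ⇒ W
n=8: can move to 2, which is L ⇒ W
n=9: moves to 6(W), 5(W), 4(W), 3(W); every one is W ⇒ L
n=10: moves to 7(W), 6(W), 5(W), 4(W); every one is W ⇒ L
n=11: moves to 8(W), 7(W), 6(W), 5(W); every one is W ⇒ L
n=12: can move to 9, which is L ⇒ W
n=13: can move to 10, which is L ⇒ W
n=14: can move to 11, which is L ⇒ W
n=15: can move to 11, which is L ⇒ W
n=16: can move to 11, which is L ⇒ W
n=17: can move to 11, which is L ⇒ W
n=18: moves to 15(W), 14(W), 13(W), 12(W); every one is W ⇒ L
n=19: moves to 16(W), 15(W), 14(W), 13(W); every one is W ⇒ L
n=20: moves to 17(W), 16(W), 15(W), 14(W); every one is W ⇒ L
n=21: can move to 18, which is L ⇒ W
n=22: can move to 19, which is L ⇒ W
n=23: can move to 20, which is L ⇒ W
n=24: can move to 20, which is L ⇒ W
n=25: can move to 20, which is L ⇒ W
n=26: can move to 20, which is L ⇒ W
n=27: moves to 24(W), 23(W), 22(W), 21(W); every one is W ⇒ L
n=28: moves to 25(W), 24(W), 23(W), 22(W); every one is W ⇒ L
n=29: moves to 26(W), 25(W), 24(W), 23(W); every one is W ⇒ L
n=30: can move to 27, which is L ⇒ W
n=31: can move to 28, which is L ⇒ W
n=32: can move to 29, which is L ⇒ W
n=33: can move to 29, which is L ⇒ W
n=34: can move to 29, which is L ⇒ W
n=35: can move to 29, which is L ⇒ W
n=36: moves to 33(W), 32(W), 31(W), 30(W); every one is W ⇒ L
n=37: moves to 34(W), 33(W), 32(W), 31(W); every one is W ⇒ L
n=38: moves to 35(W), 34(W), 33(W), 32(W); every one is W ⇒ L
n=39: can move to 36, which is L ⇒ W
n=40: can move to 37, which is L ⇒ W
n=41: can move to 38, which is L ⇒ W
n=42: can move to 38, which is L ⇒ W
L entries with 0 ≤ n ≤ 42: n = 0, 1, 2, 9, 10, 11, 18, 19, 20, 27, 28, 29, 36, 37, 38; that makes 15.

15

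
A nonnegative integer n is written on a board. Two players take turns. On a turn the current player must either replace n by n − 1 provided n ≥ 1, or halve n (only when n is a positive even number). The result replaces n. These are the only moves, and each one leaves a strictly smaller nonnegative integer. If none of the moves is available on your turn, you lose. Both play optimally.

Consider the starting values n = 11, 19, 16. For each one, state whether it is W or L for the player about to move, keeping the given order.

11: L, 19: L, 16: W

Compute win/loss labels from the base case upward. A position with no move is L. Any other position is W if it can reach an L in one move, else L.
n=0: no move → L
n=1: reaches L-position 0 → W
n=2: only reaches 1(W), which is W → L
n=3: reaches L-position 2 → W
n=4: reaches L-position 2 → W
n=5: only reaches 4(W), which is W → L
n=6: reaches L-position 5 → W
n=7: only reaches 6(W), which is W → L
n=8: reaches L-position 7 → W
n=9: only reaches 8(W), which is W → L
n=10: reaches L-position 5 → W
n=11: only reaches 10(W), which is W → L
n=12: reaches L-position 11 → W
n=13: only reaches 12(W), which is W → L
n=14: reaches L-position 7 → W
n=15: only reaches 14(W), which is W → L
n=16: reaches L-position 15 → W
n=17: only reaches 16(W), which is W → L
n=18: reaches L-position 9 → W
n=19: only reaches 18(W), which is W → L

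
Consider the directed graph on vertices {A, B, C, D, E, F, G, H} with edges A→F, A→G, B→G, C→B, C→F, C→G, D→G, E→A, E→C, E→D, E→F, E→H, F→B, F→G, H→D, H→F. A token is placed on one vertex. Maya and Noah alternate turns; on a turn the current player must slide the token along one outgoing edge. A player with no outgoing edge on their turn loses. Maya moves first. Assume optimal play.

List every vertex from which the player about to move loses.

Compute win/loss labels from the base case upward. A position with no move is L. Any other position is W if it can reach an L in one move, else L.
Every edge goes from a vertex to one that appears earlier in the order G, B, F, C, D, H, A, E, so processing vertices in that order labels each vertex after all of its successors.
G: no outgoing edge → L
B: →G(L), so W
F: →G(L), so W
C: →G(L), so W
D: →G(L), so W
H: →D(W), F(W) — all W, so L
A: →G(L), so W
E: →H(L), so W
The losing starting vertices are exactly the entries labelled L in this table (2 of them).

G, H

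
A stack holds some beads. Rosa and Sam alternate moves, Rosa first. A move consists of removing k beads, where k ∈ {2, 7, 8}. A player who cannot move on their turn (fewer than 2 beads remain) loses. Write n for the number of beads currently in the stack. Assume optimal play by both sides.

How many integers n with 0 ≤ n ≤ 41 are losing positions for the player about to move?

Use the standard recursion: the mover loses at a terminal position; elsewhere, the mover wins exactly when some move hands the opponent an L position.
n=0: no move → L
n=1: no move → L
n=2: reaches L-position 0 → W
n=3: reaches L-position 1 → W
n=4: only reaches 2(W), which is W → L
n=5: only reaches 3(W), which is W → L
n=6: reaches L-position 4 → W
n=7: reaches L-position 5 → W
n=8: reaches L-position 1 → W
n=9: reaches L-position 1 → W
n=10: only reaches 8(W), 3(W), 2(W), all W → L
n=11: reaches L-position 4 → W
n=12: reaches L-position 10 → W
n=13: reaches L-position 5 → W
n=14: only reaches 12(W), 7(W), 6(W), all W → L
n=15: only reaches 13(W), 8(W), 7(W), all W → L
n=16: reaches L-position 14 → W
n=17: reaches L-position 15 → W
n=18: reaches L-position 10 → W
n=19: only reaches 17(W), 12(W), 11(W), all W → L
n=20: only reaches 18(W), 13(W), 12(W), all W → L
n=21: reaches L-position 19 → W
n=22: reaches L-position 20 → W
n=23: reaches L-position 15 → W
n=24: only reaches 22(W), 17(W), 16(W), all W → L
n=25: only reaches 23(W), 18(W), 17(W), all W → L
n=26: reaches L-position 24 → W
n=27: reaches L-position 25 → W
n=28: reaches L-position 20 → W
n=29: only reaches 27(W), 22(W), 21(W), all W → L
n=30: only reaches 28(W), 23(W), 22(W), all W → L
n=31: reaches L-position 29 → W
n=32: reaches L-position 30 → W
n=33: reaches L-position 25 → W
n=34: only reaches 32(W), 27(W), 26(W), all W → L
n=35: only reaches 33(W), 28(W), 27(W), all W → L
n=36: reaches L-position 34 → W
n=37: reaches L-position 35 → W
n=38: reaches L-position 30 → W
n=39: only reaches 37(W), 32(W), 31(W), all W → L
n=40: only reaches 38(W), 33(W), 32(W), all W → L
n=41: reaches L-position 39 → W
L entries with 0 ≤ n ≤ 41: n = 0, 1, 4, 5, 10, 14, 15, 19, 20, 24, 25, 29, 30, 34, 35, 39, 40; that makes 17.

17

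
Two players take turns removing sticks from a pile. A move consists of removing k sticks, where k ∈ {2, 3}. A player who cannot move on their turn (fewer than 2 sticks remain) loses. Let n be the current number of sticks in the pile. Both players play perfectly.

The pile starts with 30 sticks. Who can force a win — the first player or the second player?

Classify positions by backward induction: terminal positions (no move available) are L. From any other position, the mover wins iff some move reaches an L.
n=0: no move → L
n=1: no move → L
n=2: W (go to 0, an L position)
n=3: W (go to 1, an L position)
n=4: W (go to 1, an L position)
n=5: L (options 3(W), 2(W) are all W)
n=6: L (options 4(W), 3(W) are all W)
n=7: W (go to 5, an L position)
n=8: W (go to 6, an L position)
n=9: W (go to 6, an L position)
n=10: L (options 8(W), 7(W) are all W)
n=11: L (options 9(W), 8(W) are all W)
n=12: W (go to 10, an L position)
n=13: W (go to 11, an L position)
n=14: W (go to 11, an L position)
n=15: L (options 13(W), 12(W) are all W)
n=16: L (options 14(W), 13(W) are all W)
n=17: W (go to 15, an L position)
n=18: W (go to 16, an L position)
n=19: W (go to 16, an L position)
n=20: L (options 18(W), 17(W) are all W)
n=21: L (options 19(W), 18(W) are all W)
n=22: W (go to 20, an L position)
n=23: W (go to 21, an L position)
n=24: W (go to 21, an L position)
n=25: L (options 23(W), 22(W) are all W)
n=26: L (options 24(W), 23(W) are all W)
n=27: W (go to 25, an L position)
n=28: W (go to 26, an L position)
n=29: W (go to 26, an L position)
n=30: L (options 28(W), 27(W) are all W)
Every move from 30 reaches a W position, so the mover loses.

The second player wins.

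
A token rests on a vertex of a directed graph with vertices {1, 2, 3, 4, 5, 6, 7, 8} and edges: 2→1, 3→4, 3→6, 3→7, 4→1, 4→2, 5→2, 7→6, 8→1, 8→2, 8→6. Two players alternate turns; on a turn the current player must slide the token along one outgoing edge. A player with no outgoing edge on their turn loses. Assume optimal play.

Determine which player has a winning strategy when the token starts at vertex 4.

Positions with no move are L. A position that does have a move is losing for the player to move precisely when every available move leads to a winning position for the opponent. Fill in the labels:
Every edge goes from a vertex to one that appears earlier in the order 1, 6, 2, 4, 7, 8, 5, 3, so processing vertices in that order labels each vertex after all of its successors.
1: no outgoing edge → L
6: no outgoing edge → L
2: reaches L-position 1 → W
4: reaches L-position 1 → W
7: reaches L-position 6 → W
8: reaches L-position 6 → W
5: only reaches 2(W), which is W → L
3: reaches L-position 6 → W
From 4 the player to move can move to 1, reaching an L position.

The first player wins.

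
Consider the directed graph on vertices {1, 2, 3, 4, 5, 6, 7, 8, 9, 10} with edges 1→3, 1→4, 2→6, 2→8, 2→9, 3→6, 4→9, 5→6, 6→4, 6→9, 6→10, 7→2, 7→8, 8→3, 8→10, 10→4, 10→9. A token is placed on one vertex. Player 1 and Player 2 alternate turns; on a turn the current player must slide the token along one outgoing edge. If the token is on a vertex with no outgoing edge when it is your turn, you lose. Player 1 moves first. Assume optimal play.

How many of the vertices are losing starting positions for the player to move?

4

Label each position W (a win for the player to move) or L (a loss). A position with no legal move is L; any other position is W exactly when some move reaches an L, and L when every move reaches a W.
Every edge goes from a vertex to one that appears earlier in the order 9, 4, 10, 6, 3, 8, 1, 2, 5, 7, so processing vertices in that order labels each vertex after all of its successors.
9: no outgoing edge → L
4: →9(L), so W
10: →9(L), so W
6: →9(L), so W
3: →6(W) only, which is W, so L
8: →3(L), so W
1: →3(L), so W
2: →9(L), so W
5: →6(W) only, which is W, so L
7: →2(W), 8(W) — all W, so L
The L vertices are 3, 5, 7, 9; that is 4 in all.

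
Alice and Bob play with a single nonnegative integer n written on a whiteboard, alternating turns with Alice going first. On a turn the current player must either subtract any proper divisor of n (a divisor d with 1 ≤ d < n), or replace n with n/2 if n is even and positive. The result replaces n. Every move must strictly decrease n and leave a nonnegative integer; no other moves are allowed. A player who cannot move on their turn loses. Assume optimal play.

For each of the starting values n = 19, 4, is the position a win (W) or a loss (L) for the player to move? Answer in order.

19: L, 4: W

Compute win/loss labels from the base case upward. A position with no move is L. Any other position is W if it can reach an L in one move, else L.
n=0: no move → L
n=1: no move → L
n=2: W (go to 1, an L position)
n=3: L (sole option 2(W) is W)
n=4: W (go to 3, an L position)
n=5: L (sole option 4(W) is W)
n=6: W (go to 3, an L position)
n=7: L (sole option 6(W) is W)
n=8: W (go to 7, an L position)
n=9: L (options 6(W), 8(W) are all W)
n=10: W (go to 5, an L position)
n=11: L (sole option 10(W) is W)
n=12: W (go to 9, an L position)
n=13: L (sole option 12(W) is W)
n=14: W (go to 7, an L position)
n=15: L (options 10(W), 12(W), 14(W) are all W)
n=16: W (go to 15, an L position)
n=17: L (sole option 16(W) is W)
n=18: W (go to 9, an L position)
n=19: L (sole option 18(W) is W)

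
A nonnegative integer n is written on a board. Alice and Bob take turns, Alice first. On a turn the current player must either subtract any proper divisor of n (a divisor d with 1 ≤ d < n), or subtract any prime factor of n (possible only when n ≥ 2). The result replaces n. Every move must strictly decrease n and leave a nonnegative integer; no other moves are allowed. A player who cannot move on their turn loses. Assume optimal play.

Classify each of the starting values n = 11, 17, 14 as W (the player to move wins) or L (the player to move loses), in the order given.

11: W, 17: W, 14: L

Work bottom-up. With no move the player to move loses. Otherwise the position is W if at least one move leads to an L position for the opponent, and L if every move leads to a W.
n=0: no move → L
n=1: no move → L
n=2: reaches L-position 0 → W
n=3: reaches L-position 0 → W
n=4: only reaches 2(W), 3(W), all W → L
n=5: reaches L-position 0 → W
n=6: reaches L-position 4 → W
n=7: reaches L-position 0 → W
n=8: reaches L-position 4 → W
n=9: only reaches 6(W), 8(W), all W → L
n=10: reaches L-position 9 → W
n=11: reaches L-position 0 → W
n=12: reaches L-position 9 → W
n=13: reaches L-position 0 → W
n=14: only reaches 7(W), 12(W), 13(W), all W → L
n=15: reaches L-position 14 → W
n=16: reaches L-position 14 → W
n=17: reaches L-position 0 → W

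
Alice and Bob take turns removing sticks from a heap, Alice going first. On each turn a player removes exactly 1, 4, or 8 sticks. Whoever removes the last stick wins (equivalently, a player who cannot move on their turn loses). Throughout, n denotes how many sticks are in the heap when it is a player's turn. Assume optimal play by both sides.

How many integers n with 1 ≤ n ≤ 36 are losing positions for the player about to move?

Compute win/loss labels from the base case upward. A position with no move is L. Any other position is W if it can reach an L in one move, else L.
n=0: no move → L
n=1: reaches L-position 0 → W
n=2: only reaches 1(W), which is W → L
n=3: reaches L-position 2 → W
n=4: reaches L-position 0 → W
n=5: only reaches 4(W), 1(W), all W → L
n=6: reaches L-position 5 → W
n=7: only reaches 6(W), 3(W), all W → L
n=8: reaches L-position 7 → W
n=9: reaches L-position 5 → W
n=10: reaches L-position 2 → W
n=11: reaches L-position 7 → W
n=12: only reaches 11(W), 8(W), 4(W), all W → L
n=13: reaches L-position 12 → W
n=14: only reaches 13(W), 10(W), 6(W), all W → L
n=15: reaches L-position 14 → W
n=16: reaches L-position 12 → W
n=17: only reaches 16(W), 13(W), 9(W), all W → L
n=18: reaches L-position 17 → W
n=19: only reaches 18(W), 15(W), 11(W), all W → L
n=20: reaches L-position 19 → W
n=21: reaches L-position 17 → W
n=22: reaches L-position 14 → W
n=23: reaches L-position 19 → W
n=24: only reaches 23(W), 20(W), 16(W), all W → L
n=25: reaches L-position 24 → W
n=26: only reaches 25(W), 22(W), 18(W), all W → L
n=27: reaches L-position 26 → W
n=28: reaches L-position 24 → W
n=29: only reaches 28(W), 25(W), 21(W), all W → L
n=30: reaches L-position 29 → W
n=31: only reaches 30(W), 27(W), 23(W), all W → L
n=32: reaches L-position 31 → W
n=33: reaches L-position 29 → W
n=34: reaches L-position 26 → W
n=35: reaches L-position 31 → W
n=36: only reaches 35(W), 32(W), 28(W), all W → L
L entries with 1 ≤ n ≤ 36 (n=0 is outside the asked range and is not counted): n = 2, 5, 7, 12, 14, 17, 19, 24, 26, 29, 31, 36; that makes 12.

12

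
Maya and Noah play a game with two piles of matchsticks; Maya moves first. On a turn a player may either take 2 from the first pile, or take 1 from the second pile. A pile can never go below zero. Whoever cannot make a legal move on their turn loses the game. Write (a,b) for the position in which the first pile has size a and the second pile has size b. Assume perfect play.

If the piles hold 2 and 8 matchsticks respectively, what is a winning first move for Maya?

Move to (0,8).

Label each position W (a win for the player to move) or L (a loss). A position with no legal move is L; any other position is W exactly when some move reaches an L, and L when every move reaches a W.
No move ever increases a pile, so every position that can arise here has a ≤ 2 and b ≤ 8; it is enough to label the cells with 0 ≤ a ≤ 2 and 0 ≤ b ≤ 8.
Every move lowers a or b (never raises either), so fill the grid row by row in increasing a, and left to right within a row: each cell's successors are then already labelled.
      b=0  b=1  b=2  b=3  b=4  b=5  b=6  b=7  b=8
a=0:    L    W    L    W    L    W    L    W    L
a=1:    L    W    L    W    L    W    L    W    L
a=2:    W    L    W    L    W    L    W    L    W
Cells with no legal move (terminal, hence L): (0,0), (1,0).
The remaining L cells, each justified by listing all of its moves:
(0,2): →(0,1)(W) only, which is W, so L
(0,4): →(0,3)(W) only, which is W, so L
(0,6): →(0,5)(W) only, which is W, so L
(0,8): →(0,7)(W) only, which is W, so L
(1,2): →(1,1)(W) only, which is W, so L
(1,4): →(1,3)(W) only, which is W, so L
(1,6): →(1,5)(W) only, which is W, so L
(1,8): →(1,7)(W) only, which is W, so L
(2,1): →(0,1)(W), (2,0)(W) — all W, so L
(2,3): →(0,3)(W), (2,2)(W) — all W, so L
(2,5): →(0,5)(W), (2,4)(W) — all W, so L
(2,7): →(0,7)(W), (2,6)(W) — all W, so L
Every other cell has at least one move into one of the L cells above, so it is W.
From (2,8), the L positions reachable in one move are: (0,8), (2,7). Any move reaching one of these is winning.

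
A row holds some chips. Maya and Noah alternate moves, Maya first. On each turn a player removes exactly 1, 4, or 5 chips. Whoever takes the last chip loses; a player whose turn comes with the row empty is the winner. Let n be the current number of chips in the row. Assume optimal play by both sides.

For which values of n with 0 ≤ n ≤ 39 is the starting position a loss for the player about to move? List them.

Compute win/loss labels from the base case upward. A position with no move is W. Any other position is W if it can reach an L in one move, else L.
n=0: no move; the opponent has just taken the last chip and therefore loses → W
n=1: L (sole option 0(W) is W)
n=2: W (go to 1, an L position)
n=3: L (sole option 2(W) is W)
n=4: W (go to 3, an L position)
n=5: W (go to 1, an L position)
n=6: W (go to 1, an L position)
n=7: W (go to 3, an L position)
n=8: W (go to 3, an L position)
n=9: L (options 8(W), 5(W), 4(W) are all W)
n=10: W (go to 9, an L position)
n=11: L (options 10(W), 7(W), 6(W) are all W)
n=12: W (go to 11, an L position)
n=13: W (go to 9, an L position)
n=14: W (go to 9, an L position)
n=15: W (go to 11, an L position)
n=16: W (go to 11, an L position)
n=17: L (options 16(W), 13(W), 12(W) are all W)
n=18: W (go to 17, an L position)
n=19: L (options 18(W), 15(W), 14(W) are all W)
n=20: W (go to 19, an L position)
n=21: W (go to 17, an L position)
n=22: W (go to 17, an L position)
n=23: W (go to 19, an L position)
n=24: W (go to 19, an L position)
n=25: L (options 24(W), 21(W), 20(W) are all W)
n=26: W (go to 25, an L position)
n=27: L (options 26(W), 23(W), 22(W) are all W)
n=28: W (go to 27, an L position)
n=29: W (go to 25, an L position)
n=30: W (go to 25, an L position)
n=31: W (go to 27, an L position)
n=32: W (go to 27, an L position)
n=33: L (options 32(W), 29(W), 28(W) are all W)
n=34: W (go to 33, an L position)
n=35: L (options 34(W), 31(W), 30(W) are all W)
n=36: W (go to 35, an L position)
n=37: W (go to 33, an L position)
n=38: W (go to 33, an L position)
n=39: W (go to 35, an L position)
Reading off the rows marked L gives the requested list; there are 10 such values of n.

1, 3, 9, 11, 17, 19, 25, 27, 33, 35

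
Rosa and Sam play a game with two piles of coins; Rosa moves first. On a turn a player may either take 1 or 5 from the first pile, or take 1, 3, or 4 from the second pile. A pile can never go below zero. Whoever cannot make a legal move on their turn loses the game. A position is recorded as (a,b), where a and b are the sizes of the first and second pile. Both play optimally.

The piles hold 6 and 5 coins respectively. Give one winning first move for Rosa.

Move to (6,2).

Compute win/loss labels from the base case upward. A position with no move is L. Any other position is W if it can reach an L in one move, else L.
No move ever increases a pile, so every position that can arise here has a ≤ 6 and b ≤ 5; it is enough to label the cells with 0 ≤ a ≤ 6 and 0 ≤ b ≤ 5.
Every move lowers a or b (never raises either), so fill the grid row by row in increasing a, and left to right within a row: each cell's successors are then already labelled.
      b=0  b=1  b=2  b=3  b=4  b=5
a=0:    L    W    L    W    W    W
a=1:    W    L    W    L    W    W
a=2:    L    W    L    W    W    W
a=3:    W    L    W    L    W    W
a=4:    L    W    L    W    W    W
a=5:    W    L    W    L    W    W
a=6:    L    W    L    W    W    W
Cells with no legal move (terminal, hence L): (0,0).
The remaining L cells, each justified by listing all of its moves:
(0,2): only reaches (0,1)(W), which is W → L
(1,1): only reaches (0,1)(W), (1,0)(W), all W → L
(1,3): only reaches (0,3)(W), (1,2)(W), (1,0)(W), all W → L
(2,0): only reaches (1,0)(W), which is W → L
(2,2): only reaches (1,2)(W), (2,1)(W), all W → L
(3,1): only reaches (2,1)(W), (3,0)(W), all W → L
(3,3): only reaches (2,3)(W), (3,2)(W), (3,0)(W), all W → L
(4,0): only reaches (3,0)(W), which is W → L
(4,2): only reaches (3,2)(W), (4,1)(W), all W → L
(5,1): only reaches (4,1)(W), (0,1)(W), (5,0)(W), all W → L
(5,3): only reaches (4,3)(W), (0,3)(W), (5,2)(W), (5,0)(W), all W → L
(6,0): only reaches (5,0)(W), (1,0)(W), all W → L
(6,2): only reaches (5,2)(W), (1,2)(W), (6,1)(W), all W → L
Every other cell has at least one move into one of the L cells above, so it is W.
From (6,5), the L positions reachable in one move are: (6,2).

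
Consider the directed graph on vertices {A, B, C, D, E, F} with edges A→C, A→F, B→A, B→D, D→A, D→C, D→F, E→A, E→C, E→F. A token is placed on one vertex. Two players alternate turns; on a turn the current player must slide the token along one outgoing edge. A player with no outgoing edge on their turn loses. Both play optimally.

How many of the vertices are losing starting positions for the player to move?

3

Work bottom-up. With no move the player to move loses. Otherwise the position is W if at least one move leads to an L position for the opponent, and L if every move leads to a W.
Every edge goes from a vertex to one that appears earlier in the order C, F, A, E, D, B, so processing vertices in that order labels each vertex after all of its successors.
C: no outgoing edge → L
F: no outgoing edge → L
A: →F(L), so W
E: →F(L), so W
D: →F(L), so W
B: →D(W), A(W) — all W, so L
The L vertices are B, C, F; that is 3 in all.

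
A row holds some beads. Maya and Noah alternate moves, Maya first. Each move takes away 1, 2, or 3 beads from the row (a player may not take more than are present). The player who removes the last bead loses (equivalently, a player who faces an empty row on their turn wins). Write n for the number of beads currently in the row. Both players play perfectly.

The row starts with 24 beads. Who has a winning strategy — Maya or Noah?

Build the W/L table. Terminal = W. A non-terminal position is W if it has a move to some L; otherwise it is L.
n=0: no move; the opponent has just taken the last bead and therefore loses → W
n=1: the only move is to 0(W), a W ⇒ L
n=2: can move to 1, which is L ⇒ W
n=3: can move to 1, which is L ⇒ W
n=4: can move to 1, which is L ⇒ W
n=5: moves to 4(W), 3(W), 2(W); every one is W ⇒ L
n=6: can move to 5, which is L ⇒ W
n=7: can move to 5, which is L ⇒ W
n=8: can move to 5, which is L ⇒ W
n=9: moves to 8(W), 7(W), 6(W); every one is W ⇒ L
n=10: can move to 9, which is L ⇒ W
n=11: can move to 9, which is L ⇒ W
n=12: can move to 9, which is L ⇒ W
n=13: moves to 12(W), 11(W), 10(W); every one is W ⇒ L
n=14: can move to 13, which is L ⇒ W
n=15: can move to 13, which is L ⇒ W
n=16: can move to 13, which is L ⇒ W
n=17: moves to 16(W), 15(W), 14(W); every one is W ⇒ L
n=18: can move to 17, which is L ⇒ W
n=19: can move to 17, which is L ⇒ W
n=20: can move to 17, which is L ⇒ W
n=21: moves to 20(W), 19(W), 18(W); every one is W ⇒ L
n=22: can move to 21, which is L ⇒ W
n=23: can move to 21, which is L ⇒ W
n=24: can move to 21, which is L ⇒ W
The starting position 24 is W: Maya should remove 3, leaving 21, handing over an L position.

Maya wins.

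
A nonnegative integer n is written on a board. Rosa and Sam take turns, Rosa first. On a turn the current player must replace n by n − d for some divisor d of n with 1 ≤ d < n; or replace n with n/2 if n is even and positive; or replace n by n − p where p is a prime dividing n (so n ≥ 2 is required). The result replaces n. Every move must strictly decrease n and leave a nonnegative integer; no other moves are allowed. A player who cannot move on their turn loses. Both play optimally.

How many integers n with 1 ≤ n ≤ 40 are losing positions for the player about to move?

Build the W/L table. Terminal = L. A non-terminal position is W if it has a move to some L; otherwise it is L.
n=0: no move → L
n=1: no move → L
n=2: can move to 0, which is L ⇒ W
n=3: can move to 0, which is L ⇒ W
n=4: moves to 2(W), 3(W); every one is W ⇒ L
n=5: can move to 0, which is L ⇒ W
n=6: can move to 4, which is L ⇒ W
n=7: can move to 0, which is L ⇒ W
n=8: can move to 4, which is L ⇒ W
n=9: moves to 6(W), 8(W); every one is W ⇒ L
n=10: can move to 9, which is L ⇒ W
n=11: can move to 0, which is L ⇒ W
n=12: can move to 9, which is L ⇒ W
n=13: can move to 0, which is L ⇒ W
n=14: moves to 7(W), 12(W), 13(W); every one is W ⇒ L
n=15: can move to 14, which is L ⇒ W
n=16: can move to 14, which is L ⇒ W
n=17: can move to 0, which is L ⇒ W
n=18: can move to 9, which is L ⇒ W
n=19: can move to 0, which is L ⇒ W
n=20: moves to 10(W), 15(W), 16(W), 18(W), 19(W); every one is W ⇒ L
n=21: can move to 14, which is L ⇒ W
n=22: can move to 20, which is L ⇒ W
n=23: can move to 0, which is L ⇒ W
n=24: can move to 20, which is L ⇒ W
n=25: can move to 20, which is L ⇒ W
n=26: moves to 13(W), 24(W), 25(W); every one is W ⇒ L
n=27: can move to 26, which is L ⇒ W
n=28: can move to 14, which is L ⇒ W
n=29: can move to 0, which is L ⇒ W
n=30: can move to 20, which is L ⇒ W
n=31: can move to 0, which is L ⇒ W
n=32: moves to 16(W), 24(W), 28(W), 30(W), 31(W); every one is W ⇒ L
n=33: can move to 32, which is L ⇒ W
n=34: can move to 32, which is L ⇒ W
n=35: moves to 28(W), 30(W), 34(W); every one is W ⇒ L
n=36: can move to 32, which is L ⇒ W
n=37: can move to 0, which is L ⇒ W
n=38: moves to 19(W), 36(W), 37(W); every one is W ⇒ L
n=39: can move to 26, which is L ⇒ W
n=40: can move to 20, which is L ⇒ W
L entries with 1 ≤ n ≤ 40 (n=0 is outside the asked range and is not counted): n = 1, 4, 9, 14, 20, 26, 32, 35, 38; that makes 9.

9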